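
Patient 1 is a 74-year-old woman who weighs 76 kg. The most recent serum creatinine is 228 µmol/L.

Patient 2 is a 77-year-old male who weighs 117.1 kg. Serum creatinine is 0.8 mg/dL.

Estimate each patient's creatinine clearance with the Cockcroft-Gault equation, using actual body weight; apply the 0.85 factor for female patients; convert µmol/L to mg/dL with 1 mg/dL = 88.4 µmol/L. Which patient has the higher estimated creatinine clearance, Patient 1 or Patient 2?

Patient 2

Patient 1: SCr = 228 / 88.4 = 2.579 mg/dL
Patient 1: CrCl = (140 − 74) × 76 / (72 × 2.579) × 0.85 = 5016.0 / 185.69 × 0.85 ≈ 23.0 mL/min
Patient 2: CrCl = (140 − 77) × 117.1 / (72 × 0.8) = 7377.3 / 57.60 ≈ 128.1 mL/min
23.0 vs 128.1 mL/min → Patient 2 is higher.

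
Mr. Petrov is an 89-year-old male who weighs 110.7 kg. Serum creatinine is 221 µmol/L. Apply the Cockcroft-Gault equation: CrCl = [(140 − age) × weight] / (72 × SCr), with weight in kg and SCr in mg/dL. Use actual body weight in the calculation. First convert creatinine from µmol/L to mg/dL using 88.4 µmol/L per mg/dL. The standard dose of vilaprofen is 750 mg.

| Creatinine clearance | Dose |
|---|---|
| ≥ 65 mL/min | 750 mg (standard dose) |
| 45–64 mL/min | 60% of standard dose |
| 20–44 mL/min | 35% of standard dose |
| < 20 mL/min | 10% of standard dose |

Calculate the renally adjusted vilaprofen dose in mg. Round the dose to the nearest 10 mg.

SCr = 221 / 88.4 = 2.5 mg/dL
CrCl = (140 − 89) × 110.7 / (72 × 2.5) = 5645.7 / 180.00 ≈ 31.4 mL/min
CrCl ≈ 31 mL/min → bracket 20–44 mL/min.
35% of 750 mg = 262.5 mg → 260 mg

260 mg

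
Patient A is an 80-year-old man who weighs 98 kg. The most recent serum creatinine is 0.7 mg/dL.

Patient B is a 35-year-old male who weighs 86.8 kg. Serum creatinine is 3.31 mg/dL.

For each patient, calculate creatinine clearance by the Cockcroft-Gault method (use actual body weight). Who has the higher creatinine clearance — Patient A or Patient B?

Patient A: CrCl = (140 − 80) × 98 / (72 × 0.7) = 5880.0 / 50.40 ≈ 116.7 mL/min
Patient B: CrCl = (140 − 35) × 86.8 / (72 × 3.31) = 9114.0 / 238.32 ≈ 38.2 mL/min
116.7 vs 38.2 mL/min → Patient A is higher.

Patient A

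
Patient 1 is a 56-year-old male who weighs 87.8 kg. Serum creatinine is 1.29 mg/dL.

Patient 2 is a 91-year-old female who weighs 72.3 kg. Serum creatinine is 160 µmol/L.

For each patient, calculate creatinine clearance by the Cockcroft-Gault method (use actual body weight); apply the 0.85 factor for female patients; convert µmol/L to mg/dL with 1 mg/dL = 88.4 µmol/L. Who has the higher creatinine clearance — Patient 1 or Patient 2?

Patient 1

Patient 1: CrCl = (140 − 56) × 87.8 / (72 × 1.29) = 7375.2 / 92.88 ≈ 79.4 mL/min
Patient 2: SCr = 160 / 88.4 = 1.81 mg/dL
Patient 2: CrCl = (140 − 91) × 72.3 / (72 × 1.81) × 0.85 = 3542.7 / 130.32 × 0.85 ≈ 23.1 mL/min
79.4 vs 23.1 mL/min → Patient 1 is higher.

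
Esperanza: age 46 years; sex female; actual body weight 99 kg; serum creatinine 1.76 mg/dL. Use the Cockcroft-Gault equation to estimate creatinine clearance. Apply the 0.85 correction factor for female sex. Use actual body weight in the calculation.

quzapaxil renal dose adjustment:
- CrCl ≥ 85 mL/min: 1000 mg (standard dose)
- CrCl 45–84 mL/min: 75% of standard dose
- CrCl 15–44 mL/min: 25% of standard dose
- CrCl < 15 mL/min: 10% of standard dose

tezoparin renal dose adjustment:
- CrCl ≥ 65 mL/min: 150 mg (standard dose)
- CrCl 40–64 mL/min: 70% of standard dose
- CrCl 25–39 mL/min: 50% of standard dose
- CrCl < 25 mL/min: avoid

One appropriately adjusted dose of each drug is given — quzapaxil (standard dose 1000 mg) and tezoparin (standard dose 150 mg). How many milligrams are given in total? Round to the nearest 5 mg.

855 mg

CrCl = (140 − 46) × 99 / (72 × 1.76) × 0.85 = 9306.0 / 126.72 × 0.85 ≈ 62.4 mL/min
CrCl ≈ 62 mL/min.
quzapaxil: 45–84 mL/min → 75% of 1000 mg = 750 mg.
tezoparin: 40–64 mL/min → 70% of 150 mg = 105 mg.
Total = 750 + 105 = 855 mg.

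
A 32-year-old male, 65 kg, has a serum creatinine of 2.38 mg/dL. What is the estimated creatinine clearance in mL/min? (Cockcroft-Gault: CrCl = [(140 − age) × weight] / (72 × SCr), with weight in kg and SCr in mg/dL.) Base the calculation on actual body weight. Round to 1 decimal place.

41.0 mL/min

CrCl = (140 − 32) × 65 / (72 × 2.38) = 7020.0 / 171.36 ≈ 41.0 mL/min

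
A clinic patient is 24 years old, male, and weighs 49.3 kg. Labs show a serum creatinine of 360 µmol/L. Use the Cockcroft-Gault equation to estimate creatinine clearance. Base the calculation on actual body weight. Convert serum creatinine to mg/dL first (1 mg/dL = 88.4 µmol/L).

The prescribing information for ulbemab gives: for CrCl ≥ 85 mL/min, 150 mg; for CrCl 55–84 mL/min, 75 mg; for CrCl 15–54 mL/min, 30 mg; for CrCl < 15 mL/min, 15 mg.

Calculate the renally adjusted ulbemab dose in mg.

30 mg

SCr = 360 / 88.4 = 4.072 mg/dL
CrCl = (140 − 24) × 49.3 / (72 × 4.072) = 5718.8 / 293.18 ≈ 19.5 mL/min
CrCl ≈ 20 mL/min → bracket 15–54 mL/min.
Dose for this bracket: 30 mg.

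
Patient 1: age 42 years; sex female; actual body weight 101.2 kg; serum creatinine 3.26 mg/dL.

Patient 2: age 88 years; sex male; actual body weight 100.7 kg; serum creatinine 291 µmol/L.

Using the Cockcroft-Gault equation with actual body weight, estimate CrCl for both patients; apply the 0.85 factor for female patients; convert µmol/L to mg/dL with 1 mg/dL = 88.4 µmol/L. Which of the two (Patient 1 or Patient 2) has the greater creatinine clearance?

Patient 1: CrCl = (140 − 42) × 101.2 / (72 × 3.26) × 0.85 = 9917.6 / 234.72 × 0.85 ≈ 35.9 mL/min
Patient 2: SCr = 291 / 88.4 = 3.292 mg/dL
Patient 2: CrCl = (140 − 88) × 100.7 / (72 × 3.292) = 5236.4 / 237.02 ≈ 22.1 mL/min
35.9 vs 22.1 mL/min → Patient 1 is higher.

Patient 1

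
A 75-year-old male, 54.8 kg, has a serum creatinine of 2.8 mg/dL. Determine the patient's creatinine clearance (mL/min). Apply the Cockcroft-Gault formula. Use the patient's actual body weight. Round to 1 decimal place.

CrCl = (140 − 75) × 54.8 / (72 × 2.8) = 3562.0 / 201.60 ≈ 17.7 mL/min

17.7 mL/min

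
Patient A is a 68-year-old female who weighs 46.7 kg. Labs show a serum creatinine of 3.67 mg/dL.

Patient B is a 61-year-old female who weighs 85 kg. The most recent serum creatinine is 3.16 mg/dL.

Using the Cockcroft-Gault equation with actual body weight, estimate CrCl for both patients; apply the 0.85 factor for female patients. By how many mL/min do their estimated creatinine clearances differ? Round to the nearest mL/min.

14 mL/min

Patient A: CrCl = (140 − 68) × 46.7 / (72 × 3.67) × 0.85 = 3362.4 / 264.24 × 0.85 ≈ 10.8 mL/min
Patient B: CrCl = (140 − 61) × 85 / (72 × 3.16) × 0.85 = 6715.0 / 227.52 × 0.85 ≈ 25.1 mL/min
|10.8 − 25.1| = 14.3 mL/min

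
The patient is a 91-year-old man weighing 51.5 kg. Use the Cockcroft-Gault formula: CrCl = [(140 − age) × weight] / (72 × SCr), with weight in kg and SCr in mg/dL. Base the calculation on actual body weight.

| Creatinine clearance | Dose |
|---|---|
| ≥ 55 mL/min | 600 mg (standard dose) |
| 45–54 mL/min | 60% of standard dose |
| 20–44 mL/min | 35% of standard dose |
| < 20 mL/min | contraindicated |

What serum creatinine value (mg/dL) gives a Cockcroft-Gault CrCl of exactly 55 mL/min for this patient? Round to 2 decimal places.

0.64 mg/dL

Standard dose requires CrCl ≥ 55 mL/min.
Set (140 − 91) × 51.5 / (72 × SCr) = 55
SCr = (140 − 91) × 51.5 / (72 × 55) = 0.637 mg/dL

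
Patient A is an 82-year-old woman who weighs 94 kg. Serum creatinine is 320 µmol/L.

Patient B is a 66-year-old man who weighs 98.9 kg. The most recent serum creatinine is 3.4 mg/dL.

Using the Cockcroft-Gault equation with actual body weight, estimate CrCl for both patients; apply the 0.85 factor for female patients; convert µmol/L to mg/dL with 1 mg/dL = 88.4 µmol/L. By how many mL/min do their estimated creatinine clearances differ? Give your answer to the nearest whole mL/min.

12 mL/min

Patient A: SCr = 320 / 88.4 = 3.62 mg/dL
Patient A: CrCl = (140 − 82) × 94 / (72 × 3.62) × 0.85 = 5452.0 / 260.64 × 0.85 ≈ 17.8 mL/min
Patient B: CrCl = (140 − 66) × 98.9 / (72 × 3.4) = 7318.6 / 244.80 ≈ 29.9 mL/min
|17.8 − 29.9| = 12.1 mL/min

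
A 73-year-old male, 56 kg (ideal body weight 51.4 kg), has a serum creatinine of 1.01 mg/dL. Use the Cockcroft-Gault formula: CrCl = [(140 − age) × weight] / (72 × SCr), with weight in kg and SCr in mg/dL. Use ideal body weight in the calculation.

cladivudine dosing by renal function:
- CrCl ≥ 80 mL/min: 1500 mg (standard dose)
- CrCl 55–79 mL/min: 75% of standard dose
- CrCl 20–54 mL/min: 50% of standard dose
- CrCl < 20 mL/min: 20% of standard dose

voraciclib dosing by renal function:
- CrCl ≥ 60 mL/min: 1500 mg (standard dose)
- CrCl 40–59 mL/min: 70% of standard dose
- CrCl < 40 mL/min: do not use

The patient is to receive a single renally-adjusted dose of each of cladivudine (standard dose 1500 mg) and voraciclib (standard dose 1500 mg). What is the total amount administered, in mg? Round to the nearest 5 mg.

CrCl = (140 − 73) × 51.4 / (72 × 1.01) = 3443.8 / 72.72 ≈ 47.4 mL/min
CrCl ≈ 47 mL/min.
cladivudine: 20–54 mL/min → 50% of 1500 mg = 750 mg.
voraciclib: 40–59 mL/min → 70% of 1500 mg = 1050 mg.
Total = 750 + 1050 = 1800 mg.

1800 mg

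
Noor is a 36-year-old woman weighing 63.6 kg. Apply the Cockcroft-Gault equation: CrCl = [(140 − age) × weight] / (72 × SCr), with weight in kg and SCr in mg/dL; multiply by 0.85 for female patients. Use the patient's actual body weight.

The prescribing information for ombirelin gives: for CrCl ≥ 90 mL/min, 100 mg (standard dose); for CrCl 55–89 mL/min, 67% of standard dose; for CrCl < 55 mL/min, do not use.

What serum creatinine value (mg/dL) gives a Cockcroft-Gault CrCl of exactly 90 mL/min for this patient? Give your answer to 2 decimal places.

0.87 mg/dL

Standard dose requires CrCl ≥ 90 mL/min.
Set (140 − 36) × 63.6 × 0.85 / (72 × SCr) = 90
SCr = (140 − 36) × 63.6 × 0.85 / (72 × 90) = 0.868 mg/dL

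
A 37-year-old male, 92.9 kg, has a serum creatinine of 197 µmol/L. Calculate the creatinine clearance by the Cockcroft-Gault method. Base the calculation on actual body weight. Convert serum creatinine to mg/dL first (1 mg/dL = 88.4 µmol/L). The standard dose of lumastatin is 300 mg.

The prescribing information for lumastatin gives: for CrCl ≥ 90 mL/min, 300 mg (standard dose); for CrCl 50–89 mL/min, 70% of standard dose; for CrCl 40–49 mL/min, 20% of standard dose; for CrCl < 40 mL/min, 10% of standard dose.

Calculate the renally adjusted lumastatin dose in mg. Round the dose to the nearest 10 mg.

210 mg

SCr = 197 / 88.4 = 2.229 mg/dL
CrCl = (140 − 37) × 92.9 / (72 × 2.229) = 9568.7 / 160.49 ≈ 59.6 mL/min
CrCl ≈ 60 mL/min → bracket 50–89 mL/min.
70% of 300 mg = 210 mg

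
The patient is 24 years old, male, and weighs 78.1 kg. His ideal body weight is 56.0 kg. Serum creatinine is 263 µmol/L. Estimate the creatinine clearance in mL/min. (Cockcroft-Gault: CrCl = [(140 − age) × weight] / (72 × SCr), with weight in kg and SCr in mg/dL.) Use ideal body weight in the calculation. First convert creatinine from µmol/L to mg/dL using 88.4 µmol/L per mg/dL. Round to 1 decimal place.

30.3 mL/min

SCr = 263 / 88.4 = 2.975 mg/dL
CrCl = (140 − 24) × 56 / (72 × 2.975) = 6496.0 / 214.20 ≈ 30.3 mL/min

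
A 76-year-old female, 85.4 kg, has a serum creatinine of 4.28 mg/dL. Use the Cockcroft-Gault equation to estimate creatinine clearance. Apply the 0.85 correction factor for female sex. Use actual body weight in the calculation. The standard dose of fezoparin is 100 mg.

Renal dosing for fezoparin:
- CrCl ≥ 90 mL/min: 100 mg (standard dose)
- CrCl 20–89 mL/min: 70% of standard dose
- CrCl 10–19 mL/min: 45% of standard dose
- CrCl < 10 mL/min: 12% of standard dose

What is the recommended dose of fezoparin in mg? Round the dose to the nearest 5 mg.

45 mg

CrCl = (140 − 76) × 85.4 / (72 × 4.28) × 0.85 = 5465.6 / 308.16 × 0.85 ≈ 15.1 mL/min
CrCl ≈ 15 mL/min → bracket 10–19 mL/min.
45% of 100 mg = 45 mg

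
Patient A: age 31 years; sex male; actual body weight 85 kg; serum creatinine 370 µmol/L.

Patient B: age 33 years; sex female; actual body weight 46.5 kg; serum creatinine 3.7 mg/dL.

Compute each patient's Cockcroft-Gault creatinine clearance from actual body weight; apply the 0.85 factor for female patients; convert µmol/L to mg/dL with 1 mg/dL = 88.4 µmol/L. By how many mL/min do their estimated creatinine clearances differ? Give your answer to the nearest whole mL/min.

15 mL/min

Patient A: SCr = 370 / 88.4 = 4.186 mg/dL
Patient A: CrCl = (140 − 31) × 85 / (72 × 4.186) = 9265.0 / 301.39 ≈ 30.7 mL/min
Patient B: CrCl = (140 − 33) × 46.5 / (72 × 3.7) × 0.85 = 4975.5 / 266.40 × 0.85 ≈ 15.9 mL/min
|30.7 − 15.9| = 14.8 mL/min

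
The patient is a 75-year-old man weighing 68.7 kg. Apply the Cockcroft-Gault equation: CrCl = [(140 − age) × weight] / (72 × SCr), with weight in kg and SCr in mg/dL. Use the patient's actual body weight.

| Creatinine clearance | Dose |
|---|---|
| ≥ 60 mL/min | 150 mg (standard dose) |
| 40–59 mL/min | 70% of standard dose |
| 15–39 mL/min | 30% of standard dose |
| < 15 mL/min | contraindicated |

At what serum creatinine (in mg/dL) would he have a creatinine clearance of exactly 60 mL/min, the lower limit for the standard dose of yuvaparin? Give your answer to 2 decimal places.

Standard dose requires CrCl ≥ 60 mL/min.
Set (140 − 75) × 68.7 / (72 × SCr) = 60
SCr = (140 − 75) × 68.7 / (72 × 60) = 1.034 mg/dL

1.03 mg/dL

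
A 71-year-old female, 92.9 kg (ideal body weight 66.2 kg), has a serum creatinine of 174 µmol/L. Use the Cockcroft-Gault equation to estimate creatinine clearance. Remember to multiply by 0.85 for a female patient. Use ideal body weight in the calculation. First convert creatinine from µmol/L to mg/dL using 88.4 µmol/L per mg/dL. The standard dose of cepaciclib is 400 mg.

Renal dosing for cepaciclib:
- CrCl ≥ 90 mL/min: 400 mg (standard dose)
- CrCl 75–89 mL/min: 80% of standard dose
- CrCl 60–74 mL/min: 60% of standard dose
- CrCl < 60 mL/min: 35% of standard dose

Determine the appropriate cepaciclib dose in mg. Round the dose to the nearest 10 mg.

SCr = 174 / 88.4 = 1.968 mg/dL
CrCl = (140 − 71) × 66.2 / (72 × 1.968) × 0.85 = 4567.8 / 141.70 × 0.85 ≈ 27.4 mL/min
CrCl ≈ 27 mL/min → bracket < 60 mL/min.
35% of 400 mg = 140 mg

140 mg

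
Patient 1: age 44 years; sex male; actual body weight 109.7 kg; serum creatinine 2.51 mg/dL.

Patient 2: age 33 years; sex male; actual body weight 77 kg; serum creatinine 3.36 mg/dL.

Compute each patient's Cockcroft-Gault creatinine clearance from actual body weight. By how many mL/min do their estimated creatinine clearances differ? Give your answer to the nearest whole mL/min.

24 mL/min

Patient 1: CrCl = (140 − 44) × 109.7 / (72 × 2.51) = 10531.2 / 180.72 ≈ 58.3 mL/min
Patient 2: CrCl = (140 − 33) × 77 / (72 × 3.36) = 8239.0 / 241.92 ≈ 34.1 mL/min
|58.3 − 34.1| = 24.2 mL/min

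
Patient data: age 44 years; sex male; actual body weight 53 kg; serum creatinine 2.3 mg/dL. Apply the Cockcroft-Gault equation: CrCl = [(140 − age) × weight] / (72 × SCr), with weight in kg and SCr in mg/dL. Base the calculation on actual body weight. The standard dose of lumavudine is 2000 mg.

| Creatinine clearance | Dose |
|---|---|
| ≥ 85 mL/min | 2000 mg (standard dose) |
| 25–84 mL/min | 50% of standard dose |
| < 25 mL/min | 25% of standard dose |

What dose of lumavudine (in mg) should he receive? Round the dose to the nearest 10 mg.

CrCl = (140 − 44) × 53 / (72 × 2.3) = 5088.0 / 165.60 ≈ 30.7 mL/min
CrCl ≈ 31 mL/min → bracket 25–84 mL/min.
50% of 2000 mg = 1000 mg

1000 mg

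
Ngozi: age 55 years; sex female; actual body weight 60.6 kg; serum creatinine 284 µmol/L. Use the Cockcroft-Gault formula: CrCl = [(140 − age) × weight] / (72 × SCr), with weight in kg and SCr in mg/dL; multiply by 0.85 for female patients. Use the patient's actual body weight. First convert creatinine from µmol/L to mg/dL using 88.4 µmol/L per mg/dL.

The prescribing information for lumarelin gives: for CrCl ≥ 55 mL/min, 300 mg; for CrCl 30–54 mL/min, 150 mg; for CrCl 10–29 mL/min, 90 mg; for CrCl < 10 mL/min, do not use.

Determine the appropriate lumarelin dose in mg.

SCr = 284 / 88.4 = 3.213 mg/dL
CrCl = (140 − 55) × 60.6 / (72 × 3.213) × 0.85 = 5151.0 / 231.34 × 0.85 ≈ 18.9 mL/min
CrCl ≈ 19 mL/min → bracket 10–29 mL/min.
Dose for this bracket: 90 mg.

90 mg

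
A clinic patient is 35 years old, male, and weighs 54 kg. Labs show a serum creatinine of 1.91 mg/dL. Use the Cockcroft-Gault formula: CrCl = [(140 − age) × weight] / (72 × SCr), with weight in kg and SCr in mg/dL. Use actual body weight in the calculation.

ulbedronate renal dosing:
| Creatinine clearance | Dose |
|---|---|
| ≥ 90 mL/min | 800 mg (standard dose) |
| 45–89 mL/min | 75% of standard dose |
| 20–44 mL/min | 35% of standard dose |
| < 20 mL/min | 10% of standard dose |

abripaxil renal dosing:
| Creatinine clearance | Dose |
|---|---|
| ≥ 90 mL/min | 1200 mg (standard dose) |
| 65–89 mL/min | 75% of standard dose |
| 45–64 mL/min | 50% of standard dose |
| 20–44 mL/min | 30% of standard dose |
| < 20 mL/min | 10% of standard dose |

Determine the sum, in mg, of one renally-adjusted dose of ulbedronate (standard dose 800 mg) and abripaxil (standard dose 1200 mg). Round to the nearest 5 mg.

CrCl = (140 − 35) × 54 / (72 × 1.91) = 5670.0 / 137.52 ≈ 41.2 mL/min
CrCl ≈ 41 mL/min.
ulbedronate: 20–44 mL/min → 35% of 800 mg = 280 mg.
abripaxil: 20–44 mL/min → 30% of 1200 mg = 360 mg.
Total = 280 + 360 = 640 mg.

640 mg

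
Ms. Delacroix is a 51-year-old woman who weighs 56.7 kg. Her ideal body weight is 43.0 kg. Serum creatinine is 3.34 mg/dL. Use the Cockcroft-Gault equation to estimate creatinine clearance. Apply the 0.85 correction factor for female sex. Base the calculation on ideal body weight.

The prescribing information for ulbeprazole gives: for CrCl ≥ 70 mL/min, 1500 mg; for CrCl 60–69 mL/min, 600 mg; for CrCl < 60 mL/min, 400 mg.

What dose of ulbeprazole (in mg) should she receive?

400 mg

CrCl = (140 − 51) × 43 / (72 × 3.34) × 0.85 = 3827.0 / 240.48 × 0.85 ≈ 13.5 mL/min
CrCl ≈ 14 mL/min → bracket < 60 mL/min.
Dose for this bracket: 400 mg.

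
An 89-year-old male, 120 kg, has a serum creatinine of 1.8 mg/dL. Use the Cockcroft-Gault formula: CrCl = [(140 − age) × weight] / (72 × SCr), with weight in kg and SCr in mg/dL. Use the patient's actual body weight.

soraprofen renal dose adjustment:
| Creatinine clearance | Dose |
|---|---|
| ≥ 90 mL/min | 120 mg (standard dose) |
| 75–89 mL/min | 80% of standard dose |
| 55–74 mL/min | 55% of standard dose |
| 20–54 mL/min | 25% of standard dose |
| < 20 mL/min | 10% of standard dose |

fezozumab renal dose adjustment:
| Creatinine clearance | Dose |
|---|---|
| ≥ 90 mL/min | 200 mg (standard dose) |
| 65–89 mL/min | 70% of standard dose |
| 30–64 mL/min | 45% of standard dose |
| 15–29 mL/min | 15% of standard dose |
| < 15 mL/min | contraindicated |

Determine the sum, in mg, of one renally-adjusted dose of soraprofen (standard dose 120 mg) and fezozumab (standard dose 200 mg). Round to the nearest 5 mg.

CrCl = (140 − 89) × 120 / (72 × 1.8) = 6120.0 / 129.60 ≈ 47.2 mL/min
CrCl ≈ 47 mL/min.
soraprofen: 20–54 mL/min → 25% of 120 mg = 30 mg.
fezozumab: 30–64 mL/min → 45% of 200 mg = 90 mg.
Total = 30 + 90 = 120 mg.

120 mg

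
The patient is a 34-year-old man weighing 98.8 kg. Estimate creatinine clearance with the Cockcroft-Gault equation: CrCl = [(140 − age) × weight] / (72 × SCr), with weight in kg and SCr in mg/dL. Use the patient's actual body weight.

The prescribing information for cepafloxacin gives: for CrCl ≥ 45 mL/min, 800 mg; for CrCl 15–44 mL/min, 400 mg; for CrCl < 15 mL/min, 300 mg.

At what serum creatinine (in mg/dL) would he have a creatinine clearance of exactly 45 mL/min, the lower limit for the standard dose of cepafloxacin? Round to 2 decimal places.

3.23 mg/dL

Standard dose requires CrCl ≥ 45 mL/min.
Set (140 − 34) × 98.8 / (72 × SCr) = 45
SCr = (140 − 34) × 98.8 / (72 × 45) = 3.232 mg/dL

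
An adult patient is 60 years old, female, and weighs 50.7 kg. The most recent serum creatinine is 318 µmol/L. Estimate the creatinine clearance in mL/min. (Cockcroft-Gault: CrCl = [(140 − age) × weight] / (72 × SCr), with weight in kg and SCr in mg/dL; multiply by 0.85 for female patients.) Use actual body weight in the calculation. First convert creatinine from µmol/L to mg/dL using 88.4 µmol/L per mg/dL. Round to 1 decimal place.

13.3 mL/min

SCr = 318 / 88.4 = 3.597 mg/dL
CrCl = (140 − 60) × 50.7 / (72 × 3.597) × 0.85 = 4056.0 / 258.98 × 0.85 ≈ 13.3 mL/min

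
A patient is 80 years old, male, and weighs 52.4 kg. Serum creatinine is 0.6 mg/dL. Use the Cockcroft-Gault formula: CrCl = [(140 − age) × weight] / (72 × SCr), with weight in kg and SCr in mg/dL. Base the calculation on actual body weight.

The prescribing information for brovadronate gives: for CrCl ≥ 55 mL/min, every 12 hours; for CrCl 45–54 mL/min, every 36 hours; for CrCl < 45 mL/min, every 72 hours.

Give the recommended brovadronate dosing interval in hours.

CrCl = (140 − 80) × 52.4 / (72 × 0.6) = 3144.0 / 43.20 ≈ 72.8 mL/min
CrCl ≈ 73 mL/min → bracket ≥ 55 mL/min → every 12 hours.

every 12 hours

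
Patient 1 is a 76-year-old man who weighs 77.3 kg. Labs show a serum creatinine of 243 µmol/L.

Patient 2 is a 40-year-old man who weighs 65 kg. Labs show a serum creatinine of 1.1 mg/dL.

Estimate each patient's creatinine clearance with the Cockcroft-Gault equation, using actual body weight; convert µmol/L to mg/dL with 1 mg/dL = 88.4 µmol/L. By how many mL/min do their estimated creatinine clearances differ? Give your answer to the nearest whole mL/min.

Patient 1: SCr = 243 / 88.4 = 2.749 mg/dL
Patient 1: CrCl = (140 − 76) × 77.3 / (72 × 2.749) = 4947.2 / 197.93 ≈ 25.0 mL/min
Patient 2: CrCl = (140 − 40) × 65 / (72 × 1.1) = 6500.0 / 79.20 ≈ 82.1 mL/min
|25.0 − 82.1| = 57.1 mL/min

57 mL/min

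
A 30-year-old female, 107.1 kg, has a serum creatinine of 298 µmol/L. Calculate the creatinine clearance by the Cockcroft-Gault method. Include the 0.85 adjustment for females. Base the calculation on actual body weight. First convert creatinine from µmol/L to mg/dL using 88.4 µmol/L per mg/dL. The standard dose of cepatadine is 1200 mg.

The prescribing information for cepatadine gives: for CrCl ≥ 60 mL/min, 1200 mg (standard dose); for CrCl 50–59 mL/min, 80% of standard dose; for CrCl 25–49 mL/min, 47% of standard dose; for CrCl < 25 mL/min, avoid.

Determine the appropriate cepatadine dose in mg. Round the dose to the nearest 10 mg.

SCr = 298 / 88.4 = 3.371 mg/dL
CrCl = (140 − 30) × 107.1 / (72 × 3.371) × 0.85 = 11781.0 / 242.71 × 0.85 ≈ 41.3 mL/min
CrCl ≈ 41 mL/min → bracket 25–49 mL/min.
47% of 1200 mg = 564 mg → 560 mg

560 mg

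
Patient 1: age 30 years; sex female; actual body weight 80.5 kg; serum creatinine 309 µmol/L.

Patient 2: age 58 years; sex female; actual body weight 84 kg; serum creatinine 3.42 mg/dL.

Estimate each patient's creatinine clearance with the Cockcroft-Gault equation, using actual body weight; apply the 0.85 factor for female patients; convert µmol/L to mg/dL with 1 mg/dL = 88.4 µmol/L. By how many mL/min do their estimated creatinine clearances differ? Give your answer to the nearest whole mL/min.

Patient 1: SCr = 309 / 88.4 = 3.495 mg/dL
Patient 1: CrCl = (140 − 30) × 80.5 / (72 × 3.495) × 0.85 = 8855.0 / 251.64 × 0.85 ≈ 29.9 mL/min
Patient 2: CrCl = (140 − 58) × 84 / (72 × 3.42) × 0.85 = 6888.0 / 246.24 × 0.85 ≈ 23.8 mL/min
|29.9 − 23.8| = 6.1 mL/min

6 mL/min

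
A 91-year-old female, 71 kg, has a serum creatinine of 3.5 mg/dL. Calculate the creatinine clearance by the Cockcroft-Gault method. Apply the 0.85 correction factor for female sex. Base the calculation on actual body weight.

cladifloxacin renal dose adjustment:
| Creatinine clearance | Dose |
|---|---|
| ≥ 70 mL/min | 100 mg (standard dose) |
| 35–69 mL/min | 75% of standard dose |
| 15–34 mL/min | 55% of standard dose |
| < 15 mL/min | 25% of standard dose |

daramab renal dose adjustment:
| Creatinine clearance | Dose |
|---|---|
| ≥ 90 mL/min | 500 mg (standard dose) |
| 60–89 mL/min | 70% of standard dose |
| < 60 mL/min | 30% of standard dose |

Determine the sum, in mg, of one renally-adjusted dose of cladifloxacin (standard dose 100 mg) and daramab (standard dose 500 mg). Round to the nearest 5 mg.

175 mg

CrCl = (140 − 91) × 71 / (72 × 3.5) × 0.85 = 3479.0 / 252.00 × 0.85 ≈ 11.7 mL/min
CrCl ≈ 12 mL/min.
cladifloxacin: < 15 mL/min → 25% of 100 mg = 25 mg.
daramab: < 60 mL/min → 30% of 500 mg = 150 mg.
Total = 25 + 150 = 175 mg.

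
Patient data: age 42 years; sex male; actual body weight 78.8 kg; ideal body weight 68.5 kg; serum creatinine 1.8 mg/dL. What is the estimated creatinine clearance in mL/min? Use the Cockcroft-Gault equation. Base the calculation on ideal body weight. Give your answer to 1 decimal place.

CrCl = (140 − 42) × 68.5 / (72 × 1.8) = 6713.0 / 129.60 ≈ 51.8 mL/min

51.8 mL/min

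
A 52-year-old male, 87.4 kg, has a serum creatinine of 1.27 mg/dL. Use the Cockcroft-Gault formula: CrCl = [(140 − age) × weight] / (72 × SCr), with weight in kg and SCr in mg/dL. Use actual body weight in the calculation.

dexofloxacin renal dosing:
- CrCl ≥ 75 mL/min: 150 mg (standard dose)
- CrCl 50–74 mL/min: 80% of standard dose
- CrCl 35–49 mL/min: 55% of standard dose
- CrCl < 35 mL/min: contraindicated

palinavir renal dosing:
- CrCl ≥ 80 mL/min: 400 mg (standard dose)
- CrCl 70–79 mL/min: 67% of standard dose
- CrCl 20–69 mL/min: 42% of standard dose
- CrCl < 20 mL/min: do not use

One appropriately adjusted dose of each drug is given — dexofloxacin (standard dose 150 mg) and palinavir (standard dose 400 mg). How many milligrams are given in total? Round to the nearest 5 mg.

CrCl = (140 − 52) × 87.4 / (72 × 1.27) = 7691.2 / 91.44 ≈ 84.1 mL/min
CrCl ≈ 84 mL/min.
dexofloxacin: ≥ 75 mL/min → 100% of 150 mg = 150 mg.
palinavir: ≥ 80 mL/min → 100% of 400 mg = 400 mg.
Total = 150 + 400 = 550 mg.

550 mg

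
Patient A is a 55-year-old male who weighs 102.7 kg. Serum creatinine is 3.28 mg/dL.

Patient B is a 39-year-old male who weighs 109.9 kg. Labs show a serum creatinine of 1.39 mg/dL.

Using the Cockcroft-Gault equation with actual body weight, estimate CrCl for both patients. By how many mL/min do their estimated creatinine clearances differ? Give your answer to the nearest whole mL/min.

74 mL/min

Patient A: CrCl = (140 − 55) × 102.7 / (72 × 3.28) = 8729.5 / 236.16 ≈ 37.0 mL/min
Patient B: CrCl = (140 − 39) × 109.9 / (72 × 1.39) = 11099.9 / 100.08 ≈ 110.9 mL/min
|37.0 − 110.9| = 73.9 mL/min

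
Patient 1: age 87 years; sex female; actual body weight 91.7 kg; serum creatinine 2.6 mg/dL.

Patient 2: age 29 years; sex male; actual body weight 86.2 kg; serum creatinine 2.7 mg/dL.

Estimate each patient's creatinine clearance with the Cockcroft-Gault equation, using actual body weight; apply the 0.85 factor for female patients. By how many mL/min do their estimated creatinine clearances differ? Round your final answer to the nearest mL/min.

Patient 1: CrCl = (140 − 87) × 91.7 / (72 × 2.6) × 0.85 = 4860.1 / 187.20 × 0.85 ≈ 22.1 mL/min
Patient 2: CrCl = (140 − 29) × 86.2 / (72 × 2.7) = 9568.2 / 194.40 ≈ 49.2 mL/min
|22.1 − 49.2| = 27.1 mL/min

27 mL/min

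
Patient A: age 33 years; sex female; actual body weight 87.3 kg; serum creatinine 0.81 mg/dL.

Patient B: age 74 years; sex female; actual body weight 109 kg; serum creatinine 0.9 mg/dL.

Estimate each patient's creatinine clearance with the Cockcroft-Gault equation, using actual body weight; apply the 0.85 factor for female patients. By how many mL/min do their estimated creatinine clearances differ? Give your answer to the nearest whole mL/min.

Patient A: CrCl = (140 − 33) × 87.3 / (72 × 0.81) × 0.85 = 9341.1 / 58.32 × 0.85 ≈ 136.1 mL/min
Patient B: CrCl = (140 − 74) × 109 / (72 × 0.9) × 0.85 = 7194.0 / 64.80 × 0.85 ≈ 94.4 mL/min
|136.1 − 94.4| = 41.7 mL/min

42 mL/min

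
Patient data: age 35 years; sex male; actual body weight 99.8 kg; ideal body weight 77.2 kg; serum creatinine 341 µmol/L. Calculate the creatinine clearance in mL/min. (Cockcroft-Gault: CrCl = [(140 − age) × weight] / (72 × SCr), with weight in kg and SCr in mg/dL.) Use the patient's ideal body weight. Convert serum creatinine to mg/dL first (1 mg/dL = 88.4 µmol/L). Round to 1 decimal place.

29.2 mL/min

SCr = 341 / 88.4 = 3.857 mg/dL
CrCl = (140 − 35) × 77.2 / (72 × 3.857) = 8106.0 / 277.70 ≈ 29.2 mL/min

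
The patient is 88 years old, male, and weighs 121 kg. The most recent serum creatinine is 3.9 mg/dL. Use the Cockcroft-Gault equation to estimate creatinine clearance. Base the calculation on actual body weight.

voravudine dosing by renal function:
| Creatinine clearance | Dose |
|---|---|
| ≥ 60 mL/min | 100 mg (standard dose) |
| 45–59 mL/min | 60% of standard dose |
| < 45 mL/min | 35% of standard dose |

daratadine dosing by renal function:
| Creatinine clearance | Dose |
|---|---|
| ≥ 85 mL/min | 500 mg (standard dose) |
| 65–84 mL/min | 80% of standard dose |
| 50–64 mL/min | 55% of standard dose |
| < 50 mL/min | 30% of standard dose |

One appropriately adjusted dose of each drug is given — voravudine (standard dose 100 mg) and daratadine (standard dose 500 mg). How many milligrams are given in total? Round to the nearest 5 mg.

185 mg

CrCl = (140 − 88) × 121 / (72 × 3.9) = 6292.0 / 280.80 ≈ 22.4 mL/min
CrCl ≈ 22 mL/min.
voravudine: < 45 mL/min → 35% of 100 mg = 35 mg.
daratadine: < 50 mL/min → 30% of 500 mg = 150 mg.
Total = 35 + 150 = 185 mg.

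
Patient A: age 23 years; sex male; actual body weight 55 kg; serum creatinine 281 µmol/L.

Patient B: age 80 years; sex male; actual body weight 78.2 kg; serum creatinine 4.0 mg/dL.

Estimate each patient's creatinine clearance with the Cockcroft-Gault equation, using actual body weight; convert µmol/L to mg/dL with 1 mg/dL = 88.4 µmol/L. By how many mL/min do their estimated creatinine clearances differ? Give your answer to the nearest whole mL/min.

Patient A: SCr = 281 / 88.4 = 3.179 mg/dL
Patient A: CrCl = (140 − 23) × 55 / (72 × 3.179) = 6435.0 / 228.89 ≈ 28.1 mL/min
Patient B: CrCl = (140 − 80) × 78.2 / (72 × 4) = 4692.0 / 288.00 ≈ 16.3 mL/min
|28.1 − 16.3| = 11.8 mL/min

12 mL/min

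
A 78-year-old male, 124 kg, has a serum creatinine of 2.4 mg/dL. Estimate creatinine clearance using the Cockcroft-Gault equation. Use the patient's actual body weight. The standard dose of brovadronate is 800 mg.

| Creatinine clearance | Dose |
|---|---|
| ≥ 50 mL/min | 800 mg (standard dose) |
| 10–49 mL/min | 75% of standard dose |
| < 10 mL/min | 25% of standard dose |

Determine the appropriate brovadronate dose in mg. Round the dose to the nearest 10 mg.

600 mg

CrCl = (140 − 78) × 124 / (72 × 2.4) = 7688.0 / 172.80 ≈ 44.5 mL/min
CrCl ≈ 44 mL/min → bracket 10–49 mL/min.
75% of 800 mg = 600 mg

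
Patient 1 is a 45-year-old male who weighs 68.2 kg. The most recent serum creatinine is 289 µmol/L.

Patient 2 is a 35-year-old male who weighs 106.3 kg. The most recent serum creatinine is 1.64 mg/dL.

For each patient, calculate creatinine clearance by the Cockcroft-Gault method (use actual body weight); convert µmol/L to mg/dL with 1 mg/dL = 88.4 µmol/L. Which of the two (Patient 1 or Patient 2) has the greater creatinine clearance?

Patient 1: SCr = 289 / 88.4 = 3.269 mg/dL
Patient 1: CrCl = (140 − 45) × 68.2 / (72 × 3.269) = 6479.0 / 235.37 ≈ 27.5 mL/min
Patient 2: CrCl = (140 − 35) × 106.3 / (72 × 1.64) = 11161.5 / 118.08 ≈ 94.5 mL/min
27.5 vs 94.5 mL/min → Patient 2 is higher.

Patient 2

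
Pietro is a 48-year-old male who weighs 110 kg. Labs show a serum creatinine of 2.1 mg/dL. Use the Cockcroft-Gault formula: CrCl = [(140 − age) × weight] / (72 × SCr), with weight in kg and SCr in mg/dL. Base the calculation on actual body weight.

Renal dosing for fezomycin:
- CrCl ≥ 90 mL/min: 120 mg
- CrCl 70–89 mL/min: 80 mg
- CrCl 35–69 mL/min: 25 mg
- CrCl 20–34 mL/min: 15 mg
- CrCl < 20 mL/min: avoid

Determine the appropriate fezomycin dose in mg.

25 mg

CrCl = (140 − 48) × 110 / (72 × 2.1) = 10120.0 / 151.20 ≈ 66.9 mL/min
CrCl ≈ 67 mL/min → bracket 35–69 mL/min.
Dose for this bracket: 25 mg.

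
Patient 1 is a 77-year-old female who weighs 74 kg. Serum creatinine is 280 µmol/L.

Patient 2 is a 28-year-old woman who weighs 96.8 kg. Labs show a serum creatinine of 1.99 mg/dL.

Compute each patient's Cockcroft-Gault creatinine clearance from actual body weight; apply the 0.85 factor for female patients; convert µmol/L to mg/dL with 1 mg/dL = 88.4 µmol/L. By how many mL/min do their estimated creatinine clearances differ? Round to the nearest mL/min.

Patient 1: SCr = 280 / 88.4 = 3.167 mg/dL
Patient 1: CrCl = (140 − 77) × 74 / (72 × 3.167) × 0.85 = 4662.0 / 228.02 × 0.85 ≈ 17.4 mL/min
Patient 2: CrCl = (140 − 28) × 96.8 / (72 × 1.99) × 0.85 = 10841.6 / 143.28 × 0.85 ≈ 64.3 mL/min
|17.4 − 64.3| = 46.9 mL/min

47 mL/min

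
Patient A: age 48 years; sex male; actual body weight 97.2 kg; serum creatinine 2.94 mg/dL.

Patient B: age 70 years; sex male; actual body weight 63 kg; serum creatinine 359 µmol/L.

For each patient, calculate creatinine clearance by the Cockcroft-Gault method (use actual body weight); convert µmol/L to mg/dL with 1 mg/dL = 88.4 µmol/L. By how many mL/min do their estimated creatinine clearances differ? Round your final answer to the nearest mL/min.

27 mL/min

Patient A: CrCl = (140 − 48) × 97.2 / (72 × 2.94) = 8942.4 / 211.68 ≈ 42.2 mL/min
Patient B: SCr = 359 / 88.4 = 4.061 mg/dL
Patient B: CrCl = (140 − 70) × 63 / (72 × 4.061) = 4410.0 / 292.39 ≈ 15.1 mL/min
|42.2 − 15.1| = 27.1 mL/min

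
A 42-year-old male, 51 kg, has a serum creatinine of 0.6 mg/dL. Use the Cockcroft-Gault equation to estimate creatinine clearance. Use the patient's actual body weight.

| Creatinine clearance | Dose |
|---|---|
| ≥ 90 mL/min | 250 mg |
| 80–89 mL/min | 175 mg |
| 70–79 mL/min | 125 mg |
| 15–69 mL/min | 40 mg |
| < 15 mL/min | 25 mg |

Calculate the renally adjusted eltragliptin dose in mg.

CrCl = (140 − 42) × 51 / (72 × 0.6) = 4998.0 / 43.20 ≈ 115.7 mL/min
CrCl ≈ 116 mL/min → bracket ≥ 90 mL/min.
Dose for this bracket: 250 mg.

250 mg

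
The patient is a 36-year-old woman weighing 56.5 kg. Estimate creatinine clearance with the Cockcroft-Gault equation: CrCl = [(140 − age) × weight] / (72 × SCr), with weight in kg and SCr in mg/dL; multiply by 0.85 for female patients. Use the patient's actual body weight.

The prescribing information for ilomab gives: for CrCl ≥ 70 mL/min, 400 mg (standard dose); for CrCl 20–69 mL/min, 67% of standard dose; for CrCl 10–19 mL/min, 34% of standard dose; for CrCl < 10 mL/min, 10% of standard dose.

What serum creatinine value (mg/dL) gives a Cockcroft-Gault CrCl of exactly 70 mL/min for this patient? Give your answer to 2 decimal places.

0.99 mg/dL

Standard dose requires CrCl ≥ 70 mL/min.
Set (140 − 36) × 56.5 × 0.85 / (72 × SCr) = 70
SCr = (140 − 36) × 56.5 × 0.85 / (72 × 70) = 0.991 mg/dL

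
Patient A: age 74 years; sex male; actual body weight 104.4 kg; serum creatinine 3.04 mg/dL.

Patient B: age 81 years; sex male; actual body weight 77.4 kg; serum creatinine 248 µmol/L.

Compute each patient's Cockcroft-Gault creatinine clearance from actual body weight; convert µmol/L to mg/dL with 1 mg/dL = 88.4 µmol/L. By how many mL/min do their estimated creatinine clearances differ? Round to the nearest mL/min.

9 mL/min

Patient A: CrCl = (140 − 74) × 104.4 / (72 × 3.04) = 6890.4 / 218.88 ≈ 31.5 mL/min
Patient B: SCr = 248 / 88.4 = 2.805 mg/dL
Patient B: CrCl = (140 − 81) × 77.4 / (72 × 2.805) = 4566.6 / 201.96 ≈ 22.6 mL/min
|31.5 − 22.6| = 8.9 mL/min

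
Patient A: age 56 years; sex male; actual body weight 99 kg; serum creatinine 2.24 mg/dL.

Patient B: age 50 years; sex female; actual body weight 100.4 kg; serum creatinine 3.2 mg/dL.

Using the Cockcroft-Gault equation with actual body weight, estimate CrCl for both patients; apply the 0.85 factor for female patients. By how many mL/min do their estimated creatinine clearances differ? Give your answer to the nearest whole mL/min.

Patient A: CrCl = (140 − 56) × 99 / (72 × 2.24) = 8316.0 / 161.28 ≈ 51.6 mL/min
Patient B: CrCl = (140 − 50) × 100.4 / (72 × 3.2) × 0.85 = 9036.0 / 230.40 × 0.85 ≈ 33.3 mL/min
|51.6 − 33.3| = 18.3 mL/min

18 mL/min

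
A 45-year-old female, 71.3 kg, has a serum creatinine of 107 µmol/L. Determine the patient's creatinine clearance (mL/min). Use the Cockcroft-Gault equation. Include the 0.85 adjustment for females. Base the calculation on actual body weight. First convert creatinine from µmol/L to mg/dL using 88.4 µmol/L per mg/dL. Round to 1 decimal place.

66.1 mL/min

SCr = 107 / 88.4 = 1.21 mg/dL
CrCl = (140 − 45) × 71.3 / (72 × 1.21) × 0.85 = 6773.5 / 87.12 × 0.85 ≈ 66.1 mL/min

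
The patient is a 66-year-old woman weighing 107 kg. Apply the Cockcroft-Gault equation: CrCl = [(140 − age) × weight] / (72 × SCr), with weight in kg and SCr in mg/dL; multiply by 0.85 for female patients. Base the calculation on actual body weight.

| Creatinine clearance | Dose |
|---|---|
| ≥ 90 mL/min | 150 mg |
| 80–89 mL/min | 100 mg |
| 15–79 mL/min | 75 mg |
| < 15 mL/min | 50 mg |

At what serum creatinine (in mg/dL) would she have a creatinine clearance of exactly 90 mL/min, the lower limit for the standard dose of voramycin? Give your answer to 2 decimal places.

1.04 mg/dL

Standard dose requires CrCl ≥ 90 mL/min.
Set (140 − 66) × 107 × 0.85 / (72 × SCr) = 90
SCr = (140 − 66) × 107 × 0.85 / (72 × 90) = 1.039 mg/dL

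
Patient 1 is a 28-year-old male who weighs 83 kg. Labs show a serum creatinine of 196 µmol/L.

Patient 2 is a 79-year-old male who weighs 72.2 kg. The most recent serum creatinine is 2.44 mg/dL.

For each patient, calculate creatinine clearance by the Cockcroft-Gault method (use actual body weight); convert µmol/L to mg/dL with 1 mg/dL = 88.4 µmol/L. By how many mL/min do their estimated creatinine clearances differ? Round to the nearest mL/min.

Patient 1: SCr = 196 / 88.4 = 2.217 mg/dL
Patient 1: CrCl = (140 − 28) × 83 / (72 × 2.217) = 9296.0 / 159.62 ≈ 58.2 mL/min
Patient 2: CrCl = (140 − 79) × 72.2 / (72 × 2.44) = 4404.2 / 175.68 ≈ 25.1 mL/min
|58.2 − 25.1| = 33.1 mL/min

33 mL/min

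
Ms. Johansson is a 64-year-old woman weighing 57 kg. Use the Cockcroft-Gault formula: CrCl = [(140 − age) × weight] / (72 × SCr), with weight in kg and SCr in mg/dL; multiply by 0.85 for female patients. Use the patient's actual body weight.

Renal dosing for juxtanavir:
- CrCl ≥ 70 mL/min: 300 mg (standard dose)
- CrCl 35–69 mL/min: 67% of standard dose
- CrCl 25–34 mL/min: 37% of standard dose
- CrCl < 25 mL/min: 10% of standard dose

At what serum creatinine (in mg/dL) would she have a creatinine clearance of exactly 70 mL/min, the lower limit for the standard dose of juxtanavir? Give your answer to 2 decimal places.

0.73 mg/dL

Standard dose requires CrCl ≥ 70 mL/min.
Set (140 − 64) × 57 × 0.85 / (72 × SCr) = 70
SCr = (140 − 64) × 57 × 0.85 / (72 × 70) = 0.731 mg/dL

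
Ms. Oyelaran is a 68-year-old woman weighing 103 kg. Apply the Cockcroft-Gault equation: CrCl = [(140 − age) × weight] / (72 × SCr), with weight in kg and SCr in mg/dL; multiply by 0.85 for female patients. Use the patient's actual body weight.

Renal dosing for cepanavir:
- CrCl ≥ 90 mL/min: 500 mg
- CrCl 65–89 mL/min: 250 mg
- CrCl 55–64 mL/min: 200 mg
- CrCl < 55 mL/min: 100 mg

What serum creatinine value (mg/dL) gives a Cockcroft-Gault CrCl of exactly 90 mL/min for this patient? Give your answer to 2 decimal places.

0.97 mg/dL

Standard dose requires CrCl ≥ 90 mL/min.
Set (140 − 68) × 103 × 0.85 / (72 × SCr) = 90
SCr = (140 − 68) × 103 × 0.85 / (72 × 90) = 0.973 mg/dL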